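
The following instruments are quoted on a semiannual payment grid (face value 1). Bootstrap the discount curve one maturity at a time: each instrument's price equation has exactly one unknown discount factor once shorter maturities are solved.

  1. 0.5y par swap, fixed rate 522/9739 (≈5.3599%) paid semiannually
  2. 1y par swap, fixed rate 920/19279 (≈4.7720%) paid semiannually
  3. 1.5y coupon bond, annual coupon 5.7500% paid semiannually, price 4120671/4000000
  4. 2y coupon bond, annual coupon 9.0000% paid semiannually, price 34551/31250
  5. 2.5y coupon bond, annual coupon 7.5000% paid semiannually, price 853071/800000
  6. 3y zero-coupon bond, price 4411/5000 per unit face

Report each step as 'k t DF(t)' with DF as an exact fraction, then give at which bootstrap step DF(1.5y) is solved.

1 1/2 9739/10000
2 1 477/500
3 3/2 379/400
4 2 4671/5000
5 5/2 8901/10000
6 3 4411/5000
DF(1.5y) is solved at step 3

step 1 [0.5y] swap r/2=261/9739: DF=(1 − 261/9739·(0))/(1+261/9739) = 9739/10000 ≈ 0.973900
step 2 [1y] swap r/2=460/19279: DF=(1 − 460/19279·(0.973900))/(1+460/19279) = 477/500 ≈ 0.954000
step 3 [1.5y] bond c/2=23/800: DF=(4120671/4000000 − 23/800·(0.973900+0.954000))/(1+23/800) = 379/400 ≈ 0.947500
step 4 [2y] bond c/2=9/200: DF=(34551/31250 − 9/200·(0.973900+0.954000+0.947500))/(1+9/200) = 4671/5000 ≈ 0.934200
step 5 [2.5y] bond c/2=3/80: DF=(853071/800000 − 3/80·(0.973900+0.954000+0.947500+0.934200))/(1+3/80) = 8901/10000 ≈ 0.890100
step 6 [3y] zero: DF = P = 4411/5000 ≈ 0.882200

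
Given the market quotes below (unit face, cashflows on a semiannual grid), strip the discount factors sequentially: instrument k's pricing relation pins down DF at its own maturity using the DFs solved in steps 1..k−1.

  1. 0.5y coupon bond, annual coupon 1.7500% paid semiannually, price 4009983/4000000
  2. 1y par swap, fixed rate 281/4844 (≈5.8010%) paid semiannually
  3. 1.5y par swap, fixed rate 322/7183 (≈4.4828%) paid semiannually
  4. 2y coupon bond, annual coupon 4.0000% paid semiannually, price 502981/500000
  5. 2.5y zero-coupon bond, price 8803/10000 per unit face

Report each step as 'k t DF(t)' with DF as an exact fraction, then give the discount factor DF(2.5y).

step 1 [0.5y] bond c/2=7/800: DF=(4009983/4000000 − 7/800·(0))/(1+7/800) = 4969/5000 ≈ 0.993800
step 2 [1y] swap r/2=281/9688: DF=(1 − 281/9688·(0.993800))/(1+281/9688) = 4719/5000 ≈ 0.943800
step 3 [1.5y] swap r/2=161/7183: DF=(1 − 161/7183·(0.993800+0.943800))/(1+161/7183) = 2339/2500 ≈ 0.935600
step 4 [2y] bond c/2=1/50: DF=(502981/500000 − 1/50·(0.993800+0.943800+0.935600))/(1+1/50) = 9299/10000 ≈ 0.929900
step 5 [2.5y] zero: DF = P = 8803/10000 ≈ 0.880300

1 1/2 4969/5000
2 1 4719/5000
3 3/2 2339/2500
4 2 9299/10000
5 5/2 8803/10000
DF(2.5y) = 8803/10000 ≈ 0.880300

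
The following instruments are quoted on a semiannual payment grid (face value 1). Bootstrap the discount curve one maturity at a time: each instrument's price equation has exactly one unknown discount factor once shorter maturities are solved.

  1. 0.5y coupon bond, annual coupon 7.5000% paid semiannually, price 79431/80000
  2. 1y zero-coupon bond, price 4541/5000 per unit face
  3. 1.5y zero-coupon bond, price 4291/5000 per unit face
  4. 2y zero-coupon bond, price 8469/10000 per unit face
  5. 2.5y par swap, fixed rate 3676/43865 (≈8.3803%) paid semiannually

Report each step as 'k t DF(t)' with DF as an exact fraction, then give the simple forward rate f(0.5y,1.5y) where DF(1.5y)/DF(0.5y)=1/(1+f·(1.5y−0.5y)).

1 1/2 957/1000
2 1 4541/5000
3 3/2 4291/5000
4 2 8469/10000
5 5/2 4081/5000
f(0.5y,1.5y) = ((957/1000)/(4291/5000) − 1)/(1) = 494/4291 ≈ 11.5125%

step 1 [0.5y] bond c/2=3/80: DF=(79431/80000 − 3/80·(0))/(1+3/80) = 957/1000 ≈ 0.957000
step 2 [1y] zero: DF = P = 4541/5000 ≈ 0.908200
step 3 [1.5y] zero: DF = P = 4291/5000 ≈ 0.858200
step 4 [2y] zero: DF = P = 8469/10000 ≈ 0.846900
step 5 [2.5y] swap r/2=1838/43865: DF=(1 − 1838/43865·(0.957000+0.908200+0.858200+0.846900))/(1+1838/43865) = 4081/5000 ≈ 0.816200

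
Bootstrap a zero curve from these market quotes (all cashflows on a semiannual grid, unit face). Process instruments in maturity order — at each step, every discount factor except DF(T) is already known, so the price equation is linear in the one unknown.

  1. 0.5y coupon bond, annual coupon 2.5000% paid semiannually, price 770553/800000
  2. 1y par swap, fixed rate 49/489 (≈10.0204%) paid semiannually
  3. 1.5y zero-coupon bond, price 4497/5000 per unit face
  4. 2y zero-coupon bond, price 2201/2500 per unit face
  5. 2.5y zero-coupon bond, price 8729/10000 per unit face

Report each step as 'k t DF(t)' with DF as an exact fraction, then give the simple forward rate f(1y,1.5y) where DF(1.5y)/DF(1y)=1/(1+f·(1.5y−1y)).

1 1/2 9513/10000
2 1 9069/10000
3 3/2 4497/5000
4 2 2201/2500
5 5/2 8729/10000
f(1y,1.5y) = ((9069/10000)/(4497/5000) − 1)/(1/2) = 25/1499 ≈ 1.6678%

step 1 [0.5y] bond c/2=1/80: DF=(770553/800000 − 1/80·(0))/(1+1/80) = 9513/10000 ≈ 0.951300
step 2 [1y] swap r/2=49/978: DF=(1 − 49/978·(0.951300))/(1+49/978) = 9069/10000 ≈ 0.906900
step 3 [1.5y] zero: DF = P = 4497/5000 ≈ 0.899400
step 4 [2y] zero: DF = P = 2201/2500 ≈ 0.880400
step 5 [2.5y] zero: DF = P = 8729/10000 ≈ 0.872900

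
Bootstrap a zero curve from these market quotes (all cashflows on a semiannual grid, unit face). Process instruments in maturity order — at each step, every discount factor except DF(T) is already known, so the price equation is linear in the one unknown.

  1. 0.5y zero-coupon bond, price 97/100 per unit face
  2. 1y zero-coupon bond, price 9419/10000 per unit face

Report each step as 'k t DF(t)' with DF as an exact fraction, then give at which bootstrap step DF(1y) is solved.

step 1 [0.5y] zero: DF = P = 97/100 ≈ 0.970000
step 2 [1y] zero: DF = P = 9419/10000 ≈ 0.941900

1 1/2 97/100
2 1 9419/10000
DF(1y) is solved at step 2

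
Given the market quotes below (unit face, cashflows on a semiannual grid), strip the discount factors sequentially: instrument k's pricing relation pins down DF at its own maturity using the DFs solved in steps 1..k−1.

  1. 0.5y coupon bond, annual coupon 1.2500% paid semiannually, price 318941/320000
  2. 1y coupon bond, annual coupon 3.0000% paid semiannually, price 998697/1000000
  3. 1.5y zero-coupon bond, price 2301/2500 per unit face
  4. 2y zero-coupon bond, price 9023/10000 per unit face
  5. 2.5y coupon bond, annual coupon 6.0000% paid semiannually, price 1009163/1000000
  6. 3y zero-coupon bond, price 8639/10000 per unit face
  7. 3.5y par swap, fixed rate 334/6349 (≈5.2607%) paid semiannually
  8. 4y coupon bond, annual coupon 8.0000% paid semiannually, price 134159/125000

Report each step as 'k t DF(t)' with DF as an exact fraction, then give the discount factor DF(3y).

1 1/2 1981/2000
2 1 9693/10000
3 3/2 2301/2500
4 2 9023/10000
5 5/2 1087/1250
6 3 8639/10000
7 7/2 833/1000
8 4 3939/5000
DF(3y) = 8639/10000 ≈ 0.863900

step 1 [0.5y] bond c/2=1/160: DF=(318941/320000 − 1/160·(0))/(1+1/160) = 1981/2000 ≈ 0.990500
step 2 [1y] bond c/2=3/200: DF=(998697/1000000 − 3/200·(0.990500))/(1+3/200) = 9693/10000 ≈ 0.969300
step 3 [1.5y] zero: DF = P = 2301/2500 ≈ 0.920400
step 4 [2y] zero: DF = P = 9023/10000 ≈ 0.902300
step 5 [2.5y] bond c/2=3/100: DF=(1009163/1000000 − 3/100·(0.990500+0.969300+0.920400+0.902300))/(1+3/100) = 1087/1250 ≈ 0.869600
step 6 [3y] zero: DF = P = 8639/10000 ≈ 0.863900
step 7 [3.5y] swap r/2=167/6349: DF=(1 − 167/6349·(0.990500+0.969300+0.920400+0.902300+0.869600+0.863900))/(1+167/6349) = 833/1000 ≈ 0.833000
step 8 [4y] bond c/2=1/25: DF=(134159/125000 − 1/25·(0.990500+0.969300+0.920400+0.902300+0.869600+0.863900+0.833000))/(1+1/25) = 3939/5000 ≈ 0.787800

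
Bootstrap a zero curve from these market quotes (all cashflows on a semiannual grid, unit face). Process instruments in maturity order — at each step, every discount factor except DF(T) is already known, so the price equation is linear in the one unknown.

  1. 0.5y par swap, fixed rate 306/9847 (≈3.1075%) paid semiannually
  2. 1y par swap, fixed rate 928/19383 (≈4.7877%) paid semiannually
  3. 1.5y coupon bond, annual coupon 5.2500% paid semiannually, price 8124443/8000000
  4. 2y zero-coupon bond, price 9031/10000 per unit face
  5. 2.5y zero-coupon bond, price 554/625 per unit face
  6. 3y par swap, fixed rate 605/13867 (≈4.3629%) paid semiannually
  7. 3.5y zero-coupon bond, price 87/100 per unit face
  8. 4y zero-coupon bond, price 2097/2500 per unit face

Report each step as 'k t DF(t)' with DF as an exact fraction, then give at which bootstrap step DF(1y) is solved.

1 1/2 9847/10000
2 1 596/625
3 3/2 47/50
4 2 9031/10000
5 5/2 554/625
6 3 879/1000
7 7/2 87/100
8 4 2097/2500
DF(1y) is solved at step 2

step 1 [0.5y] swap r/2=153/9847: DF=(1 − 153/9847·(0))/(1+153/9847) = 9847/10000 ≈ 0.984700
step 2 [1y] swap r/2=464/19383: DF=(1 − 464/19383·(0.984700))/(1+464/19383) = 596/625 ≈ 0.953600
step 3 [1.5y] bond c/2=21/800: DF=(8124443/8000000 − 21/800·(0.984700+0.953600))/(1+21/800) = 47/50 ≈ 0.940000
step 4 [2y] zero: DF = P = 9031/10000 ≈ 0.903100
step 5 [2.5y] zero: DF = P = 554/625 ≈ 0.886400
step 6 [3y] swap r/2=605/27734: DF=(1 − 605/27734·(0.984700+0.953600+0.940000+0.903100+0.886400))/(1+605/27734) = 879/1000 ≈ 0.879000
step 7 [3.5y] zero: DF = P = 87/100 ≈ 0.870000
step 8 [4y] zero: DF = P = 2097/2500 ≈ 0.838800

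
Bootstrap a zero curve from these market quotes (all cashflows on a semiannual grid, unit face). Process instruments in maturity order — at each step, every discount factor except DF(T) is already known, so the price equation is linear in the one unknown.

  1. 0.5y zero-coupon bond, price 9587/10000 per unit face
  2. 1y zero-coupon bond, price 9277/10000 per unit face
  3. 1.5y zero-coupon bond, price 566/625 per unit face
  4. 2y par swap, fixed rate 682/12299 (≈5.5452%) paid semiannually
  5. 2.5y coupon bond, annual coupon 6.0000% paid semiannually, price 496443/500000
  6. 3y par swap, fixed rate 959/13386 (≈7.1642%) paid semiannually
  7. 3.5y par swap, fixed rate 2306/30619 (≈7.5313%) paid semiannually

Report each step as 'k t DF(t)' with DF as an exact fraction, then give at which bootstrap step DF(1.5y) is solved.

1 1/2 9587/10000
2 1 9277/10000
3 3/2 566/625
4 2 8977/10000
5 5/2 1713/2000
6 3 4041/5000
7 7/2 3847/5000
DF(1.5y) is solved at step 3

step 1 [0.5y] zero: DF = P = 9587/10000 ≈ 0.958700
step 2 [1y] zero: DF = P = 9277/10000 ≈ 0.927700
step 3 [1.5y] zero: DF = P = 566/625 ≈ 0.905600
step 4 [2y] swap r/2=341/12299: DF=(1 − 341/12299·(0.958700+0.927700+0.905600))/(1+341/12299) = 8977/10000 ≈ 0.897700
step 5 [2.5y] bond c/2=3/100: DF=(496443/500000 − 3/100·(0.958700+0.927700+0.905600+0.897700))/(1+3/100) = 1713/2000 ≈ 0.856500
step 6 [3y] swap r/2=959/26772: DF=(1 − 959/26772·(0.958700+0.927700+0.905600+0.897700+0.856500))/(1+959/26772) = 4041/5000 ≈ 0.808200
step 7 [3.5y] swap r/2=1153/30619: DF=(1 − 1153/30619·(0.958700+0.927700+0.905600+0.897700+0.856500+0.808200))/(1+1153/30619) = 3847/5000 ≈ 0.769400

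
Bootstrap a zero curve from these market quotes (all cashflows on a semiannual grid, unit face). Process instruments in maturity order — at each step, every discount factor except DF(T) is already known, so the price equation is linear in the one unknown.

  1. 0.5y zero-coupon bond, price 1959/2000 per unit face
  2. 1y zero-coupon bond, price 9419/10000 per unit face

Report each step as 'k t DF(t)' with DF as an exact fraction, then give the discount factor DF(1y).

1 1/2 1959/2000
2 1 9419/10000
DF(1y) = 9419/10000 ≈ 0.941900

step 1 [0.5y] zero: DF = P = 1959/2000 ≈ 0.979500
step 2 [1y] zero: DF = P = 9419/10000 ≈ 0.941900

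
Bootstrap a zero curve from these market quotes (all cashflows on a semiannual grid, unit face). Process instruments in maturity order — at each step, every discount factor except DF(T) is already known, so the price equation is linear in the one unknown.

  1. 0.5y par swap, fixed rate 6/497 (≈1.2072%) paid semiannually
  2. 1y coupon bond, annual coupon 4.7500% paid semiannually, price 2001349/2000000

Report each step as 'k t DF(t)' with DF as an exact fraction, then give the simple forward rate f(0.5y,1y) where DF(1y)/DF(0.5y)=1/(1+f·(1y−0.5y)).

1 1/2 497/500
2 1 1193/1250
f(0.5y,1y) = ((497/500)/(1193/1250) − 1)/(1/2) = 99/1193 ≈ 8.2984%

step 1 [0.5y] swap r/2=3/497: DF=(1 − 3/497·(0))/(1+3/497) = 497/500 ≈ 0.994000
step 2 [1y] bond c/2=19/800: DF=(2001349/2000000 − 19/800·(0.994000))/(1+19/800) = 1193/1250 ≈ 0.954400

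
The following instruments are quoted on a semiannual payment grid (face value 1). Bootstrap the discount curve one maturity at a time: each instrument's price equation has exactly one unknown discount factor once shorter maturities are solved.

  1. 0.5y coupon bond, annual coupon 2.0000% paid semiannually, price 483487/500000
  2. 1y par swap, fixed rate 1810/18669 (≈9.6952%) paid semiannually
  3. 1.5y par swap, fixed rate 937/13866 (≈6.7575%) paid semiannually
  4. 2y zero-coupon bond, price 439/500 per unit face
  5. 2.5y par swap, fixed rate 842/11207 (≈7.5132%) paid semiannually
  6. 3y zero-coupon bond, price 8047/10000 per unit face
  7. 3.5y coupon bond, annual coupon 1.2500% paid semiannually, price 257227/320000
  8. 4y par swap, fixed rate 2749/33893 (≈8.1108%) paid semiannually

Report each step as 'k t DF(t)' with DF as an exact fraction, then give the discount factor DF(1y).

step 1 [0.5y] bond c/2=1/100: DF=(483487/500000 − 1/100·(0))/(1+1/100) = 4787/5000 ≈ 0.957400
step 2 [1y] swap r/2=905/18669: DF=(1 − 905/18669·(0.957400))/(1+905/18669) = 1819/2000 ≈ 0.909500
step 3 [1.5y] swap r/2=937/27732: DF=(1 − 937/27732·(0.957400+0.909500))/(1+937/27732) = 9063/10000 ≈ 0.906300
step 4 [2y] zero: DF = P = 439/500 ≈ 0.878000
step 5 [2.5y] swap r/2=421/11207: DF=(1 − 421/11207·(0.957400+0.909500+0.906300+0.878000))/(1+421/11207) = 2079/2500 ≈ 0.831600
step 6 [3y] zero: DF = P = 8047/10000 ≈ 0.804700
step 7 [3.5y] bond c/2=1/160: DF=(257227/320000 − 1/160·(0.957400+0.909500+0.906300+0.878000+0.831600+0.804700))/(1+1/160) = 383/500 ≈ 0.766000
step 8 [4y] swap r/2=2749/67786: DF=(1 − 2749/67786·(0.957400+0.909500+0.906300+0.878000+0.831600+0.804700+0.766000))/(1+2749/67786) = 7251/10000 ≈ 0.725100

1 1/2 4787/5000
2 1 1819/2000
3 3/2 9063/10000
4 2 439/500
5 5/2 2079/2500
6 3 8047/10000
7 7/2 383/500
8 4 7251/10000
DF(1y) = 1819/2000 ≈ 0.909500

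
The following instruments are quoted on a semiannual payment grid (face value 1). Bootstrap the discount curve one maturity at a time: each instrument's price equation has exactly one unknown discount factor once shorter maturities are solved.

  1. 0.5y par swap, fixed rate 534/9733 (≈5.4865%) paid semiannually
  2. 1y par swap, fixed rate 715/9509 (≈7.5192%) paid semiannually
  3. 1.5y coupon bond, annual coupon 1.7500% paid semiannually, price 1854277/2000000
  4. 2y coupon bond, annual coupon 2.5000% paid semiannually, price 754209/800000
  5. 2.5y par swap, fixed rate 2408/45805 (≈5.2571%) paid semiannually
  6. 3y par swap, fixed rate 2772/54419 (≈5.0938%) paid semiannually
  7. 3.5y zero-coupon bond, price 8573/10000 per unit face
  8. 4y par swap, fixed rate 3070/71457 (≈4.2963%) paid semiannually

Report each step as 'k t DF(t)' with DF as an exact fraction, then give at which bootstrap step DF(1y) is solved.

step 1 [0.5y] swap r/2=267/9733: DF=(1 − 267/9733·(0))/(1+267/9733) = 9733/10000 ≈ 0.973300
step 2 [1y] swap r/2=715/19018: DF=(1 − 715/19018·(0.973300))/(1+715/19018) = 1857/2000 ≈ 0.928500
step 3 [1.5y] bond c/2=7/800: DF=(1854277/2000000 − 7/800·(0.973300+0.928500))/(1+7/800) = 4513/5000 ≈ 0.902600
step 4 [2y] bond c/2=1/80: DF=(754209/800000 − 1/80·(0.973300+0.928500+0.902600))/(1+1/80) = 1793/2000 ≈ 0.896500
step 5 [2.5y] swap r/2=1204/45805: DF=(1 − 1204/45805·(0.973300+0.928500+0.902600+0.896500))/(1+1204/45805) = 2199/2500 ≈ 0.879600
step 6 [3y] swap r/2=1386/54419: DF=(1 − 1386/54419·(0.973300+0.928500+0.902600+0.896500+0.879600))/(1+1386/54419) = 4307/5000 ≈ 0.861400
step 7 [3.5y] zero: DF = P = 8573/10000 ≈ 0.857300
step 8 [4y] swap r/2=1535/71457: DF=(1 − 1535/71457·(0.973300+0.928500+0.902600+0.896500+0.879600+0.861400+0.857300))/(1+1535/71457) = 1693/2000 ≈ 0.846500

1 1/2 9733/10000
2 1 1857/2000
3 3/2 4513/5000
4 2 1793/2000
5 5/2 2199/2500
6 3 4307/5000
7 7/2 8573/10000
8 4 1693/2000
DF(1y) is solved at step 2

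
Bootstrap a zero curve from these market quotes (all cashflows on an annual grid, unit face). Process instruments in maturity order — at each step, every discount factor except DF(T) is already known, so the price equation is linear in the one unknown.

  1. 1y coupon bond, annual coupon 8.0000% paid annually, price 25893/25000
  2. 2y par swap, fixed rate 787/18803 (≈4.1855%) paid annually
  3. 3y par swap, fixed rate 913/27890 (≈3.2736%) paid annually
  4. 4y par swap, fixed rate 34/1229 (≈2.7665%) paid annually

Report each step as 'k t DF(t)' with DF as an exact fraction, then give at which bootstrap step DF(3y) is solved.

step 1 [1y] bond c/1=2/25: DF=(25893/25000 − 2/25·(0))/(1+2/25) = 959/1000 ≈ 0.959000
step 2 [2y] swap r/1=787/18803: DF=(1 − 787/18803·(0.959000))/(1+787/18803) = 9213/10000 ≈ 0.921300
step 3 [3y] swap r/1=913/27890: DF=(1 − 913/27890·(0.959000+0.921300))/(1+913/27890) = 9087/10000 ≈ 0.908700
step 4 [4y] swap r/1=34/1229: DF=(1 − 34/1229·(0.959000+0.921300+0.908700))/(1+34/1229) = 449/500 ≈ 0.898000

1 1 959/1000
2 2 9213/10000
3 3 9087/10000
4 4 449/500
DF(3y) is solved at step 3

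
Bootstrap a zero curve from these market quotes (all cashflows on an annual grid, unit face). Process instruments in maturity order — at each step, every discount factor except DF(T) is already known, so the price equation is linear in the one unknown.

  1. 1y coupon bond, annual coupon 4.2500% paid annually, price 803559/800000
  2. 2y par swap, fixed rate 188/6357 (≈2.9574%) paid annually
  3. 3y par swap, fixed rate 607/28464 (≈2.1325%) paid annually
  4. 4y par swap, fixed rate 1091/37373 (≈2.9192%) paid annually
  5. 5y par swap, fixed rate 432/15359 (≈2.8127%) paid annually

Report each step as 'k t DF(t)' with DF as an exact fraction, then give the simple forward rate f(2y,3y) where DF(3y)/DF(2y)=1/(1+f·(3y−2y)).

1 1 1927/2000
2 2 2359/2500
3 3 9393/10000
4 4 8909/10000
5 5 544/625
f(2y,3y) = ((2359/2500)/(9393/10000) − 1)/(1) = 43/9393 ≈ 0.4578%

step 1 [1y] bond c/1=17/400: DF=(803559/800000 − 17/400·(0))/(1+17/400) = 1927/2000 ≈ 0.963500
step 2 [2y] swap r/1=188/6357: DF=(1 − 188/6357·(0.963500))/(1+188/6357) = 2359/2500 ≈ 0.943600
step 3 [3y] swap r/1=607/28464: DF=(1 − 607/28464·(0.963500+0.943600))/(1+607/28464) = 9393/10000 ≈ 0.939300
step 4 [4y] swap r/1=1091/37373: DF=(1 − 1091/37373·(0.963500+0.943600+0.939300))/(1+1091/37373) = 8909/10000 ≈ 0.890900
step 5 [5y] swap r/1=432/15359: DF=(1 − 432/15359·(0.963500+0.943600+0.939300+0.890900))/(1+432/15359) = 544/625 ≈ 0.870400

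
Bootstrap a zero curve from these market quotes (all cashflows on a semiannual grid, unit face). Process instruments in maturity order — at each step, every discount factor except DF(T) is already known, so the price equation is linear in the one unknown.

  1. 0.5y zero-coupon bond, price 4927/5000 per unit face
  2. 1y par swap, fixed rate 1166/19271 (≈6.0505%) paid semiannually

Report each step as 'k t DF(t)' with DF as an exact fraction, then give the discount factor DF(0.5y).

step 1 [0.5y] zero: DF = P = 4927/5000 ≈ 0.985400
step 2 [1y] swap r/2=583/19271: DF=(1 − 583/19271·(0.985400))/(1+583/19271) = 9417/10000 ≈ 0.941700

1 1/2 4927/5000
2 1 9417/10000
DF(0.5y) = 4927/5000 ≈ 0.985400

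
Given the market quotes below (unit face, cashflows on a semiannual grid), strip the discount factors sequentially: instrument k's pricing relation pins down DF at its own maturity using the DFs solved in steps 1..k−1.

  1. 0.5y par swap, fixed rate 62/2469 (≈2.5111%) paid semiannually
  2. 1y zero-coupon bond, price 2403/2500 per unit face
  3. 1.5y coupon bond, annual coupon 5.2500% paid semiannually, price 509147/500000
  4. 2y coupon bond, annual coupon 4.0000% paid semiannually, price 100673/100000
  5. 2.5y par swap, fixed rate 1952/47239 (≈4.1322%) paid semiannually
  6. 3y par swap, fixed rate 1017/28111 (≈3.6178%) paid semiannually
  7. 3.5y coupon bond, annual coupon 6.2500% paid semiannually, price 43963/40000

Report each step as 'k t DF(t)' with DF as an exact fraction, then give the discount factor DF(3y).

1 1/2 2469/2500
2 1 2403/2500
3 3/2 589/625
4 2 9303/10000
5 5/2 564/625
6 3 8983/10000
7 7/2 4477/5000
DF(3y) = 8983/10000 ≈ 0.898300

step 1 [0.5y] swap r/2=31/2469: DF=(1 − 31/2469·(0))/(1+31/2469) = 2469/2500 ≈ 0.987600
step 2 [1y] zero: DF = P = 2403/2500 ≈ 0.961200
step 3 [1.5y] bond c/2=21/800: DF=(509147/500000 − 21/800·(0.987600+0.961200))/(1+21/800) = 589/625 ≈ 0.942400
step 4 [2y] bond c/2=1/50: DF=(100673/100000 − 1/50·(0.987600+0.961200+0.942400))/(1+1/50) = 9303/10000 ≈ 0.930300
step 5 [2.5y] swap r/2=976/47239: DF=(1 − 976/47239·(0.987600+0.961200+0.942400+0.930300))/(1+976/47239) = 564/625 ≈ 0.902400
step 6 [3y] swap r/2=1017/56222: DF=(1 − 1017/56222·(0.987600+0.961200+0.942400+0.930300+0.902400))/(1+1017/56222) = 8983/10000 ≈ 0.898300
step 7 [3.5y] bond c/2=1/32: DF=(43963/40000 − 1/32·(0.987600+0.961200+0.942400+0.930300+0.902400+0.898300))/(1+1/32) = 4477/5000 ≈ 0.895400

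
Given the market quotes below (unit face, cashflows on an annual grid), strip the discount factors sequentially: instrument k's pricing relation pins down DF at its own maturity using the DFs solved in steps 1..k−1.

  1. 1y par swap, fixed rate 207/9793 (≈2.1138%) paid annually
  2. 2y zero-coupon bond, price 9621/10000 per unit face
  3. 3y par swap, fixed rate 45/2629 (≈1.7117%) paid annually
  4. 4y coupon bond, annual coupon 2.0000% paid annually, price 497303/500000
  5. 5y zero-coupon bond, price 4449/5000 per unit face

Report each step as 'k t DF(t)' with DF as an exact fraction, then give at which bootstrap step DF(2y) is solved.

step 1 [1y] swap r/1=207/9793: DF=(1 − 207/9793·(0))/(1+207/9793) = 9793/10000 ≈ 0.979300
step 2 [2y] zero: DF = P = 9621/10000 ≈ 0.962100
step 3 [3y] swap r/1=45/2629: DF=(1 − 45/2629·(0.979300+0.962100))/(1+45/2629) = 1901/2000 ≈ 0.950500
step 4 [4y] bond c/1=1/50: DF=(497303/500000 − 1/50·(0.979300+0.962100+0.950500))/(1+1/50) = 574/625 ≈ 0.918400
step 5 [5y] zero: DF = P = 4449/5000 ≈ 0.889800

1 1 9793/10000
2 2 9621/10000
3 3 1901/2000
4 4 574/625
5 5 4449/5000
DF(2y) is solved at step 2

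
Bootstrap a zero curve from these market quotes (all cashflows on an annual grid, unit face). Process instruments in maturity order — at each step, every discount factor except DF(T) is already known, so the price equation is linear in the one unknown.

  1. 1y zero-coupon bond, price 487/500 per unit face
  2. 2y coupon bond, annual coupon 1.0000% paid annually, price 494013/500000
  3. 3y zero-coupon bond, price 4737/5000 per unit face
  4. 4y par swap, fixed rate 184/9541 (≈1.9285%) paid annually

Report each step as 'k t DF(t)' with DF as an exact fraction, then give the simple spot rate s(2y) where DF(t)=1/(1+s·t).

1 1 487/500
2 2 4843/5000
3 3 4737/5000
4 4 579/625
s(2y) = (1/(4843/5000) − 1)/(2) = 157/9686 ≈ 1.6209%

step 1 [1y] zero: DF = P = 487/500 ≈ 0.974000
step 2 [2y] bond c/1=1/100: DF=(494013/500000 − 1/100·(0.974000))/(1+1/100) = 4843/5000 ≈ 0.968600
step 3 [3y] zero: DF = P = 4737/5000 ≈ 0.947400
step 4 [4y] swap r/1=184/9541: DF=(1 − 184/9541·(0.974000+0.968600+0.947400))/(1+184/9541) = 579/625 ≈ 0.926400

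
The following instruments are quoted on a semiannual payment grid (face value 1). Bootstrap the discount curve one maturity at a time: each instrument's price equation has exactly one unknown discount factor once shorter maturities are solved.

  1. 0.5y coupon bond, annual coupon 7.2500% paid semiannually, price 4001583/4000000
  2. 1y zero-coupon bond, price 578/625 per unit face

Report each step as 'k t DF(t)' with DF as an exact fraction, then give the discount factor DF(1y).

step 1 [0.5y] bond c/2=29/800: DF=(4001583/4000000 − 29/800·(0))/(1+29/800) = 4827/5000 ≈ 0.965400
step 2 [1y] zero: DF = P = 578/625 ≈ 0.924800

1 1/2 4827/5000
2 1 578/625
DF(1y) = 578/625 ≈ 0.924800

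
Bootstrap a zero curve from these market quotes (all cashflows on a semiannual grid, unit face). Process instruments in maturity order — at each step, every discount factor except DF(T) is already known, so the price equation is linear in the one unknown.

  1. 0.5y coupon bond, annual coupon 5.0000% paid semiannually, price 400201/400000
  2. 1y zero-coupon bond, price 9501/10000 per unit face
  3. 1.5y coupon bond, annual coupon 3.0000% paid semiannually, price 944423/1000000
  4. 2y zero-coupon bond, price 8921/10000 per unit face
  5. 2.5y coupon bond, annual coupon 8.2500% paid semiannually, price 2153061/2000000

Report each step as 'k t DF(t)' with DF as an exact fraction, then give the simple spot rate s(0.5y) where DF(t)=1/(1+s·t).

1 1/2 9761/10000
2 1 9501/10000
3 3/2 451/500
4 2 8921/10000
5 5/2 1773/2000
s(0.5y) = (1/(9761/10000) − 1)/(1/2) = 478/9761 ≈ 4.8970%

step 1 [0.5y] bond c/2=1/40: DF=(400201/400000 − 1/40·(0))/(1+1/40) = 9761/10000 ≈ 0.976100
step 2 [1y] zero: DF = P = 9501/10000 ≈ 0.950100
step 3 [1.5y] bond c/2=3/200: DF=(944423/1000000 − 3/200·(0.976100+0.950100))/(1+3/200) = 451/500 ≈ 0.902000
step 4 [2y] zero: DF = P = 8921/10000 ≈ 0.892100
step 5 [2.5y] bond c/2=33/800: DF=(2153061/2000000 − 33/800·(0.976100+0.950100+0.902000+0.892100))/(1+33/800) = 1773/2000 ≈ 0.886500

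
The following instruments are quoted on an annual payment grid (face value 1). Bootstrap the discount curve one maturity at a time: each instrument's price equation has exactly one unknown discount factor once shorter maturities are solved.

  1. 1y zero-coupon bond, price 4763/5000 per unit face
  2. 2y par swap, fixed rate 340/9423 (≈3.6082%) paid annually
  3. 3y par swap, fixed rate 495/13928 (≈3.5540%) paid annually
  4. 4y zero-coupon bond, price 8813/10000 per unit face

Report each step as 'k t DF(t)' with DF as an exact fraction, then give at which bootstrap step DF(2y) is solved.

step 1 [1y] zero: DF = P = 4763/5000 ≈ 0.952600
step 2 [2y] swap r/1=340/9423: DF=(1 − 340/9423·(0.952600))/(1+340/9423) = 233/250 ≈ 0.932000
step 3 [3y] swap r/1=495/13928: DF=(1 − 495/13928·(0.952600+0.932000))/(1+495/13928) = 901/1000 ≈ 0.901000
step 4 [4y] zero: DF = P = 8813/10000 ≈ 0.881300

1 1 4763/5000
2 2 233/250
3 3 901/1000
4 4 8813/10000
DF(2y) is solved at step 2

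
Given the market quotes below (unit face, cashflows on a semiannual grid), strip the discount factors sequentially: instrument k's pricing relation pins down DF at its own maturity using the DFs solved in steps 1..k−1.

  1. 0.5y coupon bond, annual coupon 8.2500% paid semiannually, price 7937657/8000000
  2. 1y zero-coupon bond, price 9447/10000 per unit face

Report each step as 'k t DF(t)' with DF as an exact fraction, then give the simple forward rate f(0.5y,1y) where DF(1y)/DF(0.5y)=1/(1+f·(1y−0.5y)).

1 1/2 9529/10000
2 1 9447/10000
f(0.5y,1y) = ((9529/10000)/(9447/10000) − 1)/(1/2) = 164/9447 ≈ 1.7360%

step 1 [0.5y] bond c/2=33/800: DF=(7937657/8000000 − 33/800·(0))/(1+33/800) = 9529/10000 ≈ 0.952900
step 2 [1y] zero: DF = P = 9447/10000 ≈ 0.944700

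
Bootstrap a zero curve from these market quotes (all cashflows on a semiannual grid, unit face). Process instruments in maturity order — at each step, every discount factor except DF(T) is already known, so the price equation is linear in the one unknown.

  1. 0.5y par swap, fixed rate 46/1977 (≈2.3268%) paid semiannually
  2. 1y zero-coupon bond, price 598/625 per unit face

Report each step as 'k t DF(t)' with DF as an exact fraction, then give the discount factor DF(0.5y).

1 1/2 1977/2000
2 1 598/625
DF(0.5y) = 1977/2000 ≈ 0.988500

step 1 [0.5y] swap r/2=23/1977: DF=(1 − 23/1977·(0))/(1+23/1977) = 1977/2000 ≈ 0.988500
step 2 [1y] zero: DF = P = 598/625 ≈ 0.956800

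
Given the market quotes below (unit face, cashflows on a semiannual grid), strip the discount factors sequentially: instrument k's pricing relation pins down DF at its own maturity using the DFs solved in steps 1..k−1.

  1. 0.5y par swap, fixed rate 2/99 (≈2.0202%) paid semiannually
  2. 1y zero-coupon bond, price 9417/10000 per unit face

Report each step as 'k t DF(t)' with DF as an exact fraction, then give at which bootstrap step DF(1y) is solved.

1 1/2 99/100
2 1 9417/10000
DF(1y) is solved at step 2

step 1 [0.5y] swap r/2=1/99: DF=(1 − 1/99·(0))/(1+1/99) = 99/100 ≈ 0.990000
step 2 [1y] zero: DF = P = 9417/10000 ≈ 0.941700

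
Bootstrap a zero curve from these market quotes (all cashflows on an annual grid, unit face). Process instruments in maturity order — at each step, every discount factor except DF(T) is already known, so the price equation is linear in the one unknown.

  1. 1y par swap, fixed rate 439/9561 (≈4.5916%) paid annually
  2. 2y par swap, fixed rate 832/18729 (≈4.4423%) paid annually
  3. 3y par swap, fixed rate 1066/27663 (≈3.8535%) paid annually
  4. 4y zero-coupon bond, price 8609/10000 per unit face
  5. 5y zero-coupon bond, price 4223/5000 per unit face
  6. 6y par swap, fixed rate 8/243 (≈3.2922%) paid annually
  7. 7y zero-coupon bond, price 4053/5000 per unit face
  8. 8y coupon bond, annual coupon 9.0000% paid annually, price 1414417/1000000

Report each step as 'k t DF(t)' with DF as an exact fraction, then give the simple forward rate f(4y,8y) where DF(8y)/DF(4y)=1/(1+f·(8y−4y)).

1 1 9561/10000
2 2 573/625
3 3 4467/5000
4 4 8609/10000
5 5 4223/5000
6 6 516/625
7 7 4053/5000
8 8 7933/10000
f(4y,8y) = ((8609/10000)/(7933/10000) − 1)/(4) = 169/7933 ≈ 2.1303%

step 1 [1y] swap r/1=439/9561: DF=(1 − 439/9561·(0))/(1+439/9561) = 9561/10000 ≈ 0.956100
step 2 [2y] swap r/1=832/18729: DF=(1 − 832/18729·(0.956100))/(1+832/18729) = 573/625 ≈ 0.916800
step 3 [3y] swap r/1=1066/27663: DF=(1 − 1066/27663·(0.956100+0.916800))/(1+1066/27663) = 4467/5000 ≈ 0.893400
step 4 [4y] zero: DF = P = 8609/10000 ≈ 0.860900
step 5 [5y] zero: DF = P = 4223/5000 ≈ 0.844600
step 6 [6y] swap r/1=8/243: DF=(1 − 8/243·(0.956100+0.916800+0.893400+0.860900+0.844600))/(1+8/243) = 516/625 ≈ 0.825600
step 7 [7y] zero: DF = P = 4053/5000 ≈ 0.810600
step 8 [8y] bond c/1=9/100: DF=(1414417/1000000 − 9/100·(0.956100+0.916800+0.893400+0.860900+0.844600+0.825600+0.810600))/(1+9/100) = 7933/10000 ≈ 0.793300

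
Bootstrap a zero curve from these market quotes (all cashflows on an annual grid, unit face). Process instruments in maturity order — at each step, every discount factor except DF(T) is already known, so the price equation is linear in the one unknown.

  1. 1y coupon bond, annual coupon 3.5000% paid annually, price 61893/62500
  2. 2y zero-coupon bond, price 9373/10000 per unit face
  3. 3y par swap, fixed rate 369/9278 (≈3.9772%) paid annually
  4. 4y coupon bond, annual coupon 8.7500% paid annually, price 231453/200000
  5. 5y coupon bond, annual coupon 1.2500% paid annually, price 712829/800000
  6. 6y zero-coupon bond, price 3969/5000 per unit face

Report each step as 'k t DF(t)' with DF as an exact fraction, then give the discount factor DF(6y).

1 1 598/625
2 2 9373/10000
3 3 8893/10000
4 4 4201/5000
5 5 8353/10000
6 6 3969/5000
DF(6y) = 3969/5000 ≈ 0.793800

step 1 [1y] bond c/1=7/200: DF=(61893/62500 − 7/200·(0))/(1+7/200) = 598/625 ≈ 0.956800
step 2 [2y] zero: DF = P = 9373/10000 ≈ 0.937300
step 3 [3y] swap r/1=369/9278: DF=(1 − 369/9278·(0.956800+0.937300))/(1+369/9278) = 8893/10000 ≈ 0.889300
step 4 [4y] bond c/1=7/80: DF=(231453/200000 − 7/80·(0.956800+0.937300+0.889300))/(1+7/80) = 4201/5000 ≈ 0.840200
step 5 [5y] bond c/1=1/80: DF=(712829/800000 − 1/80·(0.956800+0.937300+0.889300+0.840200))/(1+1/80) = 8353/10000 ≈ 0.835300
step 6 [6y] zero: DF = P = 3969/5000 ≈ 0.793800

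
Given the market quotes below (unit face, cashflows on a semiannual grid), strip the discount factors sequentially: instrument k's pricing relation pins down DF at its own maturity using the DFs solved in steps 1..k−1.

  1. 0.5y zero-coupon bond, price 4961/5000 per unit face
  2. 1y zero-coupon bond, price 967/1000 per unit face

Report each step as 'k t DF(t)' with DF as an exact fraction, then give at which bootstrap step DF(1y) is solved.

step 1 [0.5y] zero: DF = P = 4961/5000 ≈ 0.992200
step 2 [1y] zero: DF = P = 967/1000 ≈ 0.967000

1 1/2 4961/5000
2 1 967/1000
DF(1y) is solved at step 2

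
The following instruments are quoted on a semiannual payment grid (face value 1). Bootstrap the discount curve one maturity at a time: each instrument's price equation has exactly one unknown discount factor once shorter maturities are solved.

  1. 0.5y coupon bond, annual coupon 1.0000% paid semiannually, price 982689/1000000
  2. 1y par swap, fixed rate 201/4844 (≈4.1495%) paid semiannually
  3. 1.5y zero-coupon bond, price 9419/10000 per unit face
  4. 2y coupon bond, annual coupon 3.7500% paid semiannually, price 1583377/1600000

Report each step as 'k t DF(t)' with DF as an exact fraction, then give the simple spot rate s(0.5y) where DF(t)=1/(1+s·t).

1 1/2 4889/5000
2 1 4799/5000
3 3/2 9419/10000
4 2 574/625
s(0.5y) = (1/(4889/5000) − 1)/(1/2) = 222/4889 ≈ 4.5408%

step 1 [0.5y] bond c/2=1/200: DF=(982689/1000000 − 1/200·(0))/(1+1/200) = 4889/5000 ≈ 0.977800
step 2 [1y] swap r/2=201/9688: DF=(1 − 201/9688·(0.977800))/(1+201/9688) = 4799/5000 ≈ 0.959800
step 3 [1.5y] zero: DF = P = 9419/10000 ≈ 0.941900
step 4 [2y] bond c/2=3/160: DF=(1583377/1600000 − 3/160·(0.977800+0.959800+0.941900))/(1+3/160) = 574/625 ≈ 0.918400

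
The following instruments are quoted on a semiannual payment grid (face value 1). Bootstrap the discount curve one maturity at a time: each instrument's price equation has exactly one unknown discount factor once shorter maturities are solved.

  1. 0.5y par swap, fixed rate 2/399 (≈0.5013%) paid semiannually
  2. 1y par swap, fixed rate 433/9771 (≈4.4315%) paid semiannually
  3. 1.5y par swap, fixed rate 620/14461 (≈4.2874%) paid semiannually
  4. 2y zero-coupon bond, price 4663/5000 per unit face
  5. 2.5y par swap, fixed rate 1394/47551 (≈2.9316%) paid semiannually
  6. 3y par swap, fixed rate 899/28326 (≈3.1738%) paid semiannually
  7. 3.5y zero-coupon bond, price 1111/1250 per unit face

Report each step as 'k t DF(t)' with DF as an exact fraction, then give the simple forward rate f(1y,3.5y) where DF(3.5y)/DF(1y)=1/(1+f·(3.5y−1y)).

step 1 [0.5y] swap r/2=1/399: DF=(1 − 1/399·(0))/(1+1/399) = 399/400 ≈ 0.997500
step 2 [1y] swap r/2=433/19542: DF=(1 − 433/19542·(0.997500))/(1+433/19542) = 9567/10000 ≈ 0.956700
step 3 [1.5y] swap r/2=310/14461: DF=(1 − 310/14461·(0.997500+0.956700))/(1+310/14461) = 469/500 ≈ 0.938000
step 4 [2y] zero: DF = P = 4663/5000 ≈ 0.932600
step 5 [2.5y] swap r/2=697/47551: DF=(1 − 697/47551·(0.997500+0.956700+0.938000+0.932600))/(1+697/47551) = 9303/10000 ≈ 0.930300
step 6 [3y] swap r/2=899/56652: DF=(1 − 899/56652·(0.997500+0.956700+0.938000+0.932600+0.930300))/(1+899/56652) = 9101/10000 ≈ 0.910100
step 7 [3.5y] zero: DF = P = 1111/1250 ≈ 0.888800

1 1/2 399/400
2 1 9567/10000
3 3/2 469/500
4 2 4663/5000
5 5/2 9303/10000
6 3 9101/10000
7 7/2 1111/1250
f(1y,3.5y) = ((9567/10000)/(1111/1250) − 1)/(5/2) = 679/22220 ≈ 3.0558%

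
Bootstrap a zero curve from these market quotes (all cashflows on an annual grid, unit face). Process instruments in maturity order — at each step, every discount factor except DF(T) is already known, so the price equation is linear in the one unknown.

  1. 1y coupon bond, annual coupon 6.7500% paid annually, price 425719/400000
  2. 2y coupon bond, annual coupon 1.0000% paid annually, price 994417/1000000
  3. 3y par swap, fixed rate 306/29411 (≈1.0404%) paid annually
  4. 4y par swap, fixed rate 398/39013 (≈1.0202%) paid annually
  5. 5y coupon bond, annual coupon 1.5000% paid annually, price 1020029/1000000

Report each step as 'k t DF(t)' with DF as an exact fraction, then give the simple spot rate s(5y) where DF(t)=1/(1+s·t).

1 1 997/1000
2 2 9747/10000
3 3 4847/5000
4 4 4801/5000
5 5 9473/10000
s(5y) = (1/(9473/10000) − 1)/(5) = 527/47365 ≈ 1.1126%

step 1 [1y] bond c/1=27/400: DF=(425719/400000 − 27/400·(0))/(1+27/400) = 997/1000 ≈ 0.997000
step 2 [2y] bond c/1=1/100: DF=(994417/1000000 − 1/100·(0.997000))/(1+1/100) = 9747/10000 ≈ 0.974700
step 3 [3y] swap r/1=306/29411: DF=(1 − 306/29411·(0.997000+0.974700))/(1+306/29411) = 4847/5000 ≈ 0.969400
step 4 [4y] swap r/1=398/39013: DF=(1 − 398/39013·(0.997000+0.974700+0.969400))/(1+398/39013) = 4801/5000 ≈ 0.960200
step 5 [5y] bond c/1=3/200: DF=(1020029/1000000 − 3/200·(0.997000+0.974700+0.969400+0.960200))/(1+3/200) = 9473/10000 ≈ 0.947300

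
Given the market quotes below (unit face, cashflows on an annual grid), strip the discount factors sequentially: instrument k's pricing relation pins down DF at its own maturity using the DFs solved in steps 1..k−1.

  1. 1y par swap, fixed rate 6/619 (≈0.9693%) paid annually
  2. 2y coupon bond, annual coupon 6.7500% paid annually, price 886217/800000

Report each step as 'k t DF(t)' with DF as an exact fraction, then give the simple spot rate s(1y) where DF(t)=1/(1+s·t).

1 1 619/625
2 2 9751/10000
s(1y) = (1/(619/625) − 1)/(1) = 6/619 ≈ 0.9693%

step 1 [1y] swap r/1=6/619: DF=(1 − 6/619·(0))/(1+6/619) = 619/625 ≈ 0.990400
step 2 [2y] bond c/1=27/400: DF=(886217/800000 − 27/400·(0.990400))/(1+27/400) = 9751/10000 ≈ 0.975100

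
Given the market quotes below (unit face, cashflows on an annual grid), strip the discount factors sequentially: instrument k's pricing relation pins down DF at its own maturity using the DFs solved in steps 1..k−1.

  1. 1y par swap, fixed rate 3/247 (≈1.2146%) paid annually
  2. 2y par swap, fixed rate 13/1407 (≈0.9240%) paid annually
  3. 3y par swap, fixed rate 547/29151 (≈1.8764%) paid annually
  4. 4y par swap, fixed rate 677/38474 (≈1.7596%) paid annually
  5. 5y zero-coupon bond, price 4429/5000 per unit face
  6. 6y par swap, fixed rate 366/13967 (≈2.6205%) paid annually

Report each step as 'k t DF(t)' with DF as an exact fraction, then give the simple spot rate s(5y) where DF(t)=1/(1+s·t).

1 1 247/250
2 2 4909/5000
3 3 9453/10000
4 4 9323/10000
5 5 4429/5000
6 6 1067/1250
s(5y) = (1/(4429/5000) − 1)/(5) = 571/22145 ≈ 2.5785%

step 1 [1y] swap r/1=3/247: DF=(1 − 3/247·(0))/(1+3/247) = 247/250 ≈ 0.988000
step 2 [2y] swap r/1=13/1407: DF=(1 − 13/1407·(0.988000))/(1+13/1407) = 4909/5000 ≈ 0.981800
step 3 [3y] swap r/1=547/29151: DF=(1 − 547/29151·(0.988000+0.981800))/(1+547/29151) = 9453/10000 ≈ 0.945300
step 4 [4y] swap r/1=677/38474: DF=(1 − 677/38474·(0.988000+0.981800+0.945300))/(1+677/38474) = 9323/10000 ≈ 0.932300
step 5 [5y] zero: DF = P = 4429/5000 ≈ 0.885800
step 6 [6y] swap r/1=366/13967: DF=(1 − 366/13967·(0.988000+0.981800+0.945300+0.932300+0.885800))/(1+366/13967) = 1067/1250 ≈ 0.853600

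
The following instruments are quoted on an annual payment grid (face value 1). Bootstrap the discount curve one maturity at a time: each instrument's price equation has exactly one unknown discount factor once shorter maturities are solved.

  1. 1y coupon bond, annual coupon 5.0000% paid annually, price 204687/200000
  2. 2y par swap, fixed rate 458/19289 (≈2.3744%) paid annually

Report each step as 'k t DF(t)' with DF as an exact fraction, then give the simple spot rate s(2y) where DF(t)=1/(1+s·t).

1 1 9747/10000
2 2 4771/5000
s(2y) = (1/(4771/5000) − 1)/(2) = 229/9542 ≈ 2.3999%

step 1 [1y] bond c/1=1/20: DF=(204687/200000 − 1/20·(0))/(1+1/20) = 9747/10000 ≈ 0.974700
step 2 [2y] swap r/1=458/19289: DF=(1 − 458/19289·(0.974700))/(1+458/19289) = 4771/5000 ≈ 0.954200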